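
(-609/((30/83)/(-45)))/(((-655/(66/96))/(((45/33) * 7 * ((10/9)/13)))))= -1769145/27248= -64.93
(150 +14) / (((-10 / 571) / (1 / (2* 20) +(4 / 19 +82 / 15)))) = -304366411 / 5700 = -53397.62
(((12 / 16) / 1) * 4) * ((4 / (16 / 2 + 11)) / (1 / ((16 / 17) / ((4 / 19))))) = 48 / 17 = 2.82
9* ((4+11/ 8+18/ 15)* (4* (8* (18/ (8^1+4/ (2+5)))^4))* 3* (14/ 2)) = 9667067067/ 12500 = 773365.37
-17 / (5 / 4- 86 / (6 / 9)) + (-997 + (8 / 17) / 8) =-8659272 / 8687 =-996.81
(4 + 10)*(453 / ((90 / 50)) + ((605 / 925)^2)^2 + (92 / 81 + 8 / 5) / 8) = 334989087612179 / 94879400625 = 3530.68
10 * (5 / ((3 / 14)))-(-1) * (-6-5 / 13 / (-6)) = 17737 / 78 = 227.40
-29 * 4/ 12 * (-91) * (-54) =-47502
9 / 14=0.64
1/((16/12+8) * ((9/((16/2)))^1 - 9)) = -2/147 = -0.01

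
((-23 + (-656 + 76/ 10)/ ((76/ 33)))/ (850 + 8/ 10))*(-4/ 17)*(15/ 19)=289315/ 4351133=0.07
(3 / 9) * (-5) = -5 / 3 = -1.67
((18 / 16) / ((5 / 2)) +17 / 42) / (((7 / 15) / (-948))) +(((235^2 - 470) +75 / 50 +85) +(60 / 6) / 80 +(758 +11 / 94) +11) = 992581103 / 18424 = 53874.35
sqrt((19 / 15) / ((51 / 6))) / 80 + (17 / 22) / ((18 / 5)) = 0.22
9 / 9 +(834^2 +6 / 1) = 695563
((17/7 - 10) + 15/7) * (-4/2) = 76/7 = 10.86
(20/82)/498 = 5/10209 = 0.00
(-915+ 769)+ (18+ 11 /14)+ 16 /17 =-30053 /238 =-126.27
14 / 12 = 7 / 6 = 1.17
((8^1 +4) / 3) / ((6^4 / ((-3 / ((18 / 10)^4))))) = -625 / 708588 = -0.00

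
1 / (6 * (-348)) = -1 / 2088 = -0.00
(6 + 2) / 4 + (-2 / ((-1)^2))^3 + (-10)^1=-16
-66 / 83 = -0.80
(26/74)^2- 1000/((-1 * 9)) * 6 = 2738507/4107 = 666.79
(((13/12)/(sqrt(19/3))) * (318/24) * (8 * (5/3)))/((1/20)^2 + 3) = 689000 * sqrt(57)/205371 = 25.33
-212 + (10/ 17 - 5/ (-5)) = -3577/ 17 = -210.41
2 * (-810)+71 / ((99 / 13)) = -159457 / 99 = -1610.68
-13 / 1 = -13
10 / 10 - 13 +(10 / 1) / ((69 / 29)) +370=24992 / 69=362.20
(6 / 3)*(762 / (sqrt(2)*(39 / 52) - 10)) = -121920 / 791 - 9144*sqrt(2) / 791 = -170.48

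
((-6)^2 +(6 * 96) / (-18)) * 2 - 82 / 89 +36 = 43.08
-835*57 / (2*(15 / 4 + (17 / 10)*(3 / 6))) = -237975 / 46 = -5173.37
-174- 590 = -764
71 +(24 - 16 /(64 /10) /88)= 16715 /176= 94.97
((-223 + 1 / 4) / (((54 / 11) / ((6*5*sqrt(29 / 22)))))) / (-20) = 99*sqrt(638) / 32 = 78.14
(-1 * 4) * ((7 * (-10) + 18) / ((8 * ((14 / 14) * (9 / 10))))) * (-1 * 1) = -260 / 9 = -28.89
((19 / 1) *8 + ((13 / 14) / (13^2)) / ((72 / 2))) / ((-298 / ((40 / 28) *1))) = -4979525 / 6833736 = -0.73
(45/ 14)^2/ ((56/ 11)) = 22275/ 10976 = 2.03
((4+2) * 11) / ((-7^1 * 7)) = -66 / 49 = -1.35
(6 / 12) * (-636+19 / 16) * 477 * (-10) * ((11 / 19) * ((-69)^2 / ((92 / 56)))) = 386113428855 / 152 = 2540219926.68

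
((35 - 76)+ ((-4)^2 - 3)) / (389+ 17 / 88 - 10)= -352 / 4767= -0.07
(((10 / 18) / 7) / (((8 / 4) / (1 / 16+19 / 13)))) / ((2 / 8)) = 1585 / 6552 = 0.24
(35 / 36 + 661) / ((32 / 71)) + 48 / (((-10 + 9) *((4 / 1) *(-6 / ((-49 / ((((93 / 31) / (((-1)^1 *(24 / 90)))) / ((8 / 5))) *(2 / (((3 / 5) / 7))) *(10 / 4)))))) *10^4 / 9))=660937987393 / 450000000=1468.75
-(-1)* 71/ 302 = 71/ 302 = 0.24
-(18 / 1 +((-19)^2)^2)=-130339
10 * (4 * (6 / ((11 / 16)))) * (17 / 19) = 65280 / 209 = 312.34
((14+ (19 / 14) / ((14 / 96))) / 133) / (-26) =-571 / 84721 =-0.01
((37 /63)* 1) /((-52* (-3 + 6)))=-37 /9828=-0.00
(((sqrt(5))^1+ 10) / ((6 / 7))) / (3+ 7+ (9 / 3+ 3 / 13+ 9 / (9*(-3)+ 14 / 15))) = 35581*sqrt(5) / 392982+ 177905 / 196491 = 1.11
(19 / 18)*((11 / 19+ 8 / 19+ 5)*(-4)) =-76 / 3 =-25.33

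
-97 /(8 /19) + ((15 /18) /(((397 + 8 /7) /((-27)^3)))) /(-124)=-230.04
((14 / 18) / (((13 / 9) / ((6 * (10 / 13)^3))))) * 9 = 378000 / 28561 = 13.23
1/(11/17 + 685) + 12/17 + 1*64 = 12821889/198152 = 64.71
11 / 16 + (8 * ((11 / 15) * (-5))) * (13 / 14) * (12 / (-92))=10923 / 2576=4.24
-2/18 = -1/9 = -0.11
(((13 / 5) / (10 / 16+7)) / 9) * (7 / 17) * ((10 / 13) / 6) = 56 / 27999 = 0.00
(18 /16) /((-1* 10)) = -9 /80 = -0.11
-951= -951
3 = 3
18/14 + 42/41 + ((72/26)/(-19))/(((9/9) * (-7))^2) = 1144851/496223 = 2.31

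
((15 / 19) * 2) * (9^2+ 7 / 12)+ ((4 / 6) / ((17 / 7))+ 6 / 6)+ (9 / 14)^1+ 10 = 954593 / 6783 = 140.73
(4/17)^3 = 64/4913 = 0.01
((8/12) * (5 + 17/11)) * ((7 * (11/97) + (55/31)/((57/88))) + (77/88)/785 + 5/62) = 15.77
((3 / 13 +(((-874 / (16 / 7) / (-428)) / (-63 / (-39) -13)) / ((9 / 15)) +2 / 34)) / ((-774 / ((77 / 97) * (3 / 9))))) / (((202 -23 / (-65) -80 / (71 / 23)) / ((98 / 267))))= -71462945658335 / 632769538139174081664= -0.00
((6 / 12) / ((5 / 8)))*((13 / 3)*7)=364 / 15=24.27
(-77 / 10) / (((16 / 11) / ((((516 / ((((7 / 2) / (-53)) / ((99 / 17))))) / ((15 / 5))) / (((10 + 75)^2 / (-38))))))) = -518702679 / 1228250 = -422.31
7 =7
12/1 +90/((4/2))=57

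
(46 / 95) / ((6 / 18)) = 138 / 95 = 1.45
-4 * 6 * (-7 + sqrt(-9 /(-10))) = 168 -36 * sqrt(10) /5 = 145.23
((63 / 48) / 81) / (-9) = -7 / 3888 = -0.00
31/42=0.74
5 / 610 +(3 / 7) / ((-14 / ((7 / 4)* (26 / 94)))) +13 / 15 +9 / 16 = 6851777 / 4816560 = 1.42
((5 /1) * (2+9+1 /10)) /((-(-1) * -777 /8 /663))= -2652 /7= -378.86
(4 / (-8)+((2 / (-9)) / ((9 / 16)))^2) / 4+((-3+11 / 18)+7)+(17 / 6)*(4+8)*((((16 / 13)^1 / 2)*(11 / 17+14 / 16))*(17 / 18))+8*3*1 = 39986759 / 682344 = 58.60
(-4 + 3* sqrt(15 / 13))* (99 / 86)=-198 / 43 + 297* sqrt(195) / 1118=-0.90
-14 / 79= -0.18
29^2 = 841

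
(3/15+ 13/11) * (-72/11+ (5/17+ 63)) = 806512/10285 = 78.42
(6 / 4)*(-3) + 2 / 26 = -115 / 26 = -4.42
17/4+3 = 29/4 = 7.25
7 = 7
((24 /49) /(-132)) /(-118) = 1 /31801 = 0.00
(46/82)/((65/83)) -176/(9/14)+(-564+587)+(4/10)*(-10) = -6093664/23985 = -254.06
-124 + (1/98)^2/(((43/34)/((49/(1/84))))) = -37222/301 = -123.66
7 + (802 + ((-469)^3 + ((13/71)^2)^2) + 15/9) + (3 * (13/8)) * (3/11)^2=-7612812276867324323/73795521624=-103160897.97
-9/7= -1.29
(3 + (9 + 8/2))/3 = 16/3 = 5.33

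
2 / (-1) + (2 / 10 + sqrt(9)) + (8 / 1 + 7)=16.20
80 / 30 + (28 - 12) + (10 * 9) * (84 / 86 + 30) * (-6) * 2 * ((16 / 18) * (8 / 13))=-18281.44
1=1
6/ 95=0.06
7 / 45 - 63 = -2828 / 45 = -62.84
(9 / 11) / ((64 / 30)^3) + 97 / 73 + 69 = 70.41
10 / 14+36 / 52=128 / 91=1.41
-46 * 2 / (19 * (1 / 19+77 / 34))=-3128 / 1497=-2.09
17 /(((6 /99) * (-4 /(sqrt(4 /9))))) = -187 /4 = -46.75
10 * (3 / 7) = 30 / 7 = 4.29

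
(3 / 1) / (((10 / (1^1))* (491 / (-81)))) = -0.05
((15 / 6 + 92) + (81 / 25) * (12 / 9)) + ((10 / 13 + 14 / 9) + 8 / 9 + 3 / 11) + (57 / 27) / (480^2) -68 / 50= 1197324581 / 11860992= 100.95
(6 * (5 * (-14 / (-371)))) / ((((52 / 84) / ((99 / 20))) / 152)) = 948024 / 689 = 1375.94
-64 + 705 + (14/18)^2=51970/81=641.60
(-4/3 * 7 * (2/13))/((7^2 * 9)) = -8/2457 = -0.00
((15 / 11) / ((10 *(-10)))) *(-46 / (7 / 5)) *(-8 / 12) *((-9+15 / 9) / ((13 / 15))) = 2.53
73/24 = 3.04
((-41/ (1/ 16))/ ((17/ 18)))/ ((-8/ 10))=14760/ 17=868.24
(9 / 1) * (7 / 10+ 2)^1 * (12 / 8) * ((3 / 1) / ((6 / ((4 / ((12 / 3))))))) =729 / 40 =18.22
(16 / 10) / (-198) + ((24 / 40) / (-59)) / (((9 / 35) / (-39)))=44809 / 29205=1.53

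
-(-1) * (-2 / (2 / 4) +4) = 0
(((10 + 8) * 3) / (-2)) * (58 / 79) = -1566 / 79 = -19.82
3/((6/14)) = 7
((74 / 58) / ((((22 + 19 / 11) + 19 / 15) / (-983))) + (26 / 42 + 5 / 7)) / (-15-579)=17525261 / 213120072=0.08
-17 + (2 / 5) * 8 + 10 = -19 / 5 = -3.80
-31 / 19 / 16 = -31 / 304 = -0.10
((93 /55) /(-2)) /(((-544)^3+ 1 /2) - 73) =31 /5902939405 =0.00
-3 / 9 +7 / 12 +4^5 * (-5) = -20479 / 4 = -5119.75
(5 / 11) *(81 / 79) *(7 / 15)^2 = 0.10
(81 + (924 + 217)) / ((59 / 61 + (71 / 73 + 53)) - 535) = -2720783 / 1068854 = -2.55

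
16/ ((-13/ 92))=-1472/ 13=-113.23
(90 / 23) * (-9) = -810 / 23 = -35.22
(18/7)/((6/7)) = 3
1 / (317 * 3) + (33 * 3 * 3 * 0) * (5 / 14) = 1 / 951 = 0.00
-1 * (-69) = 69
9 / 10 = 0.90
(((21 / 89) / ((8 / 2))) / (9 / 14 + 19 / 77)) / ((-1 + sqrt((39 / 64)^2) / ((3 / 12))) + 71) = 12936 / 14131687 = 0.00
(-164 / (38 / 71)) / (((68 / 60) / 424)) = -37027920 / 323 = -114637.52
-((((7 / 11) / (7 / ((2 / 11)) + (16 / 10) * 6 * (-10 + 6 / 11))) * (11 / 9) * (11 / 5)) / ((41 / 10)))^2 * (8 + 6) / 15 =-803498080 / 13500772041483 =-0.00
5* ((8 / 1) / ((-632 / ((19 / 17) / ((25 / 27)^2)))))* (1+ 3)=-55404 / 167875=-0.33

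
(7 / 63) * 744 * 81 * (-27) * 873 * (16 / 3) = -841767552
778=778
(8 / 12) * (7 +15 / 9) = 52 / 9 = 5.78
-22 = -22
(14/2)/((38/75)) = 525/38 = 13.82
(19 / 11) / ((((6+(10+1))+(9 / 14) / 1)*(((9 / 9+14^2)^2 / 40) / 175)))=98000 / 5549687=0.02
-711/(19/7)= -4977/19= -261.95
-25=-25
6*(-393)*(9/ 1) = -21222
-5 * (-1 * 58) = 290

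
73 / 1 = 73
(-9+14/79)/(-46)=697/3634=0.19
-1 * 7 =-7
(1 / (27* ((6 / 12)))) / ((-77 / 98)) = -28 / 297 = -0.09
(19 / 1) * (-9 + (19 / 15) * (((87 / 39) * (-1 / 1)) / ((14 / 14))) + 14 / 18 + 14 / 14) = -111682 / 585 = -190.91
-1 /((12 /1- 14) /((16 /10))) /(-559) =-4 /2795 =-0.00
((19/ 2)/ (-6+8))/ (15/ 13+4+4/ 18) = 2223/ 2516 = 0.88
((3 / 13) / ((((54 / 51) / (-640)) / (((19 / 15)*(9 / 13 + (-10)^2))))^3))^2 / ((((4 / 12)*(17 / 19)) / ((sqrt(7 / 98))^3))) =715615673554206190215880100.00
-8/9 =-0.89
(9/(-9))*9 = -9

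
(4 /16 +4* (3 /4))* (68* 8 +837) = 17953 /4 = 4488.25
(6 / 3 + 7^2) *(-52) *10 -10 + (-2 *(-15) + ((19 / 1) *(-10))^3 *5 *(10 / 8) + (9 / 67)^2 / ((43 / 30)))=-42895249.99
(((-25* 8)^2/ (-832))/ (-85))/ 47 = 125/ 10387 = 0.01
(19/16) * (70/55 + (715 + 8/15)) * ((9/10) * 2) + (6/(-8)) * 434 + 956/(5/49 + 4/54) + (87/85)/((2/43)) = 116020048641/17428400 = 6656.95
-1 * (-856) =856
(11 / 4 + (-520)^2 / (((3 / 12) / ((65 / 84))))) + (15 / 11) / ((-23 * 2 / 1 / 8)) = 17786965403 / 21252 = 836954.89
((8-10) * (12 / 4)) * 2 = -12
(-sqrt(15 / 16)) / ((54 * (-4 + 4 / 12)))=sqrt(15) / 792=0.00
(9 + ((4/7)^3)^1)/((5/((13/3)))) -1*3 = 25528/5145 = 4.96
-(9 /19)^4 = -6561 /130321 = -0.05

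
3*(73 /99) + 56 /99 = 25 /9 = 2.78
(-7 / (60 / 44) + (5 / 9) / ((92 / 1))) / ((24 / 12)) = -21227 / 8280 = -2.56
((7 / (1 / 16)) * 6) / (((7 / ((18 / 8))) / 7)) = 1512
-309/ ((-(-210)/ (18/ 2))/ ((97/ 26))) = -89919/ 1820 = -49.41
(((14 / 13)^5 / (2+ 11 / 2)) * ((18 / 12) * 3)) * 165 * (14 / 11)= 67765824 / 371293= 182.51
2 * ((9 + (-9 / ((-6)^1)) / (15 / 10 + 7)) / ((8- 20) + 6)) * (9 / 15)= -156 / 85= -1.84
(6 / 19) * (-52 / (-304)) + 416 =300391 / 722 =416.05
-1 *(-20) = 20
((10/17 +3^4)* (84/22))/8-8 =23143/748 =30.94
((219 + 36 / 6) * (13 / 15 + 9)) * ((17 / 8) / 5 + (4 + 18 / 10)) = 27639 / 2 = 13819.50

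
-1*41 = -41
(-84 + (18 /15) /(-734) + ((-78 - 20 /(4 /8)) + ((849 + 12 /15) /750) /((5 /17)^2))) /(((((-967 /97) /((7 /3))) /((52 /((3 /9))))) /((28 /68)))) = 803189904931414 /282802171875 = 2840.11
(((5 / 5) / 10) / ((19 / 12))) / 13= 6 / 1235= 0.00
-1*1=-1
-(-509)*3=1527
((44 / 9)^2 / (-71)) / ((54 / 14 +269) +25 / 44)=-596288 / 484320465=-0.00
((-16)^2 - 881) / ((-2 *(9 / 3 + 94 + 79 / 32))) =10000 / 3183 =3.14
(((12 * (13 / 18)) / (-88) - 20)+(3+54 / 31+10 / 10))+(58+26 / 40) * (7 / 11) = 117472 / 5115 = 22.97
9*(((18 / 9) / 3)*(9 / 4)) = 27 / 2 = 13.50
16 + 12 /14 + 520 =3758 /7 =536.86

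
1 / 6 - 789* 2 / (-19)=9487 / 114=83.22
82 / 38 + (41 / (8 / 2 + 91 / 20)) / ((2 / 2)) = 1189 / 171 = 6.95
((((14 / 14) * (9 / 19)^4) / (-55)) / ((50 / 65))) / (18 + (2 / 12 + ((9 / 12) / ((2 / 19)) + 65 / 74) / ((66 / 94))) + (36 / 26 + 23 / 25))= -54701244 / 1465019550983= -0.00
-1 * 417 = -417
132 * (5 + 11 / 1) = 2112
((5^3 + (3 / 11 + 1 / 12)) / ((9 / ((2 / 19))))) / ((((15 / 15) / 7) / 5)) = 579145 / 11286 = 51.32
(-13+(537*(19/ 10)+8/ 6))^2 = 915607081/ 900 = 1017341.20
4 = 4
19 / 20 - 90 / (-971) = 20249 / 19420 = 1.04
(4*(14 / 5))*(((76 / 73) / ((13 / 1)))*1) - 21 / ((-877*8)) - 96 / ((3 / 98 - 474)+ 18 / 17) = 9642922587683 / 8742961283160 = 1.10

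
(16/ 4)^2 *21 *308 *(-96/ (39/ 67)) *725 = -160861747200/ 13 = -12373980553.85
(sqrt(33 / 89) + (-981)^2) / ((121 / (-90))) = -86612490 / 121 - 90* sqrt(2937) / 10769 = -715806.16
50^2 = 2500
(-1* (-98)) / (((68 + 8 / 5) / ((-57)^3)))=-260760.26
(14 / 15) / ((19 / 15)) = 0.74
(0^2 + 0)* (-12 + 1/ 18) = 0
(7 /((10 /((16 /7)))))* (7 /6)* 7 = 13.07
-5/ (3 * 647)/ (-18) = 5/ 34938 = 0.00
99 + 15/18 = 599/6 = 99.83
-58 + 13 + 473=428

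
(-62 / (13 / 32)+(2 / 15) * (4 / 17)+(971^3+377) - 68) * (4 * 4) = 48558054623744 / 3315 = 14647980278.66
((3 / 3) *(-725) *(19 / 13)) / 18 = -13775 / 234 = -58.87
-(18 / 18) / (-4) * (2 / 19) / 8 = 1 / 304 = 0.00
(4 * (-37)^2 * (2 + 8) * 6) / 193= 328560 / 193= 1702.38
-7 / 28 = -1 / 4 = -0.25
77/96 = 0.80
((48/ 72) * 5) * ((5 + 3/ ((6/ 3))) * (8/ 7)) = 520/ 21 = 24.76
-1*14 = -14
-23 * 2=-46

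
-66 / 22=-3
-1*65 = -65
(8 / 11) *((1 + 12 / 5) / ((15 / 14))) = 1904 / 825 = 2.31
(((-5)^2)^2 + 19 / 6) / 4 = 3769 / 24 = 157.04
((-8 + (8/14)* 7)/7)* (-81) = 46.29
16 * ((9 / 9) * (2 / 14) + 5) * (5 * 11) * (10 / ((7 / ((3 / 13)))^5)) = 76982400 / 43682250157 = 0.00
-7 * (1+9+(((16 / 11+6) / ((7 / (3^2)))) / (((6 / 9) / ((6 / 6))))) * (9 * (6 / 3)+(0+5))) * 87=-2282097 / 11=-207463.36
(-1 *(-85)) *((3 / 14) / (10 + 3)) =255 / 182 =1.40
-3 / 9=-1 / 3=-0.33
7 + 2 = 9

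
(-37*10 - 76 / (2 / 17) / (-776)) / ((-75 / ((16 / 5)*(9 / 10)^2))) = 3867399 / 303125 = 12.76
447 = 447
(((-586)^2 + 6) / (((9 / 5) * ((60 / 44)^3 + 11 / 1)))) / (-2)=-7047.26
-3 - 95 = -98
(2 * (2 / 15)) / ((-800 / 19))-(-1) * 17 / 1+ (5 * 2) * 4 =170981 / 3000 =56.99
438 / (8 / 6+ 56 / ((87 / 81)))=19053 / 2326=8.19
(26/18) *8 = 11.56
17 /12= 1.42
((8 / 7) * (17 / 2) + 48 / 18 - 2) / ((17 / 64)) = 13952 / 357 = 39.08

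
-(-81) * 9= 729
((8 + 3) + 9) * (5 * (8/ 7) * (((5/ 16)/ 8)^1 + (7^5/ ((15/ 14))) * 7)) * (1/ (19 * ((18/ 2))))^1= 73387.32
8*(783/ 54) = 116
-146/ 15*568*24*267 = -177134208/ 5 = -35426841.60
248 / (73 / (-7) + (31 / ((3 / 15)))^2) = 868 / 84051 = 0.01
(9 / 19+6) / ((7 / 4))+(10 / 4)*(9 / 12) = 5931 / 1064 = 5.57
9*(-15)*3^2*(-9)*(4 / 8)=10935 / 2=5467.50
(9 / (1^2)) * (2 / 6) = 3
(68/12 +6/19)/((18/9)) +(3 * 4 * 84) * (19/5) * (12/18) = 1457257/570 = 2556.59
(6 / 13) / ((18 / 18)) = 6 / 13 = 0.46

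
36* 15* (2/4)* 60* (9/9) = 16200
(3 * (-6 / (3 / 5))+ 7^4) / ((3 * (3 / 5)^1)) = 11855 / 9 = 1317.22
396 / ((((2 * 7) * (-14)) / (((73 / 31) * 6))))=-28.55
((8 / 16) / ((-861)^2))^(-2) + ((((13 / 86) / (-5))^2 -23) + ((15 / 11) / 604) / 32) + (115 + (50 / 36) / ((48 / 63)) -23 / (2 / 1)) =64811246438555589656489 / 29483414400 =2198227300246.32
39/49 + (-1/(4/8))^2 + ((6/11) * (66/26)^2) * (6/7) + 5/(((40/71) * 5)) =3174471/331240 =9.58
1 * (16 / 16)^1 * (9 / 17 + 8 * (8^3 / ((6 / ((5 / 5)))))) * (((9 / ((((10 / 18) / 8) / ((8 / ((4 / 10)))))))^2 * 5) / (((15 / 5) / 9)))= 1170457205760 / 17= 68850423868.24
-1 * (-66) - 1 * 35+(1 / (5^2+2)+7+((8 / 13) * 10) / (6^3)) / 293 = 3190613 / 102843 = 31.02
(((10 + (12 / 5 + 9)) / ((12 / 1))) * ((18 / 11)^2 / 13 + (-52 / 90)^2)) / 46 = 22997617 / 1098937125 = 0.02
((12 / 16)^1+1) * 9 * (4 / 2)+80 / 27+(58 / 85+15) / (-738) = 3240793 / 94095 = 34.44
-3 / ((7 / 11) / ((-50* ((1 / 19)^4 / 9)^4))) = 550 / 4415749600306712456028429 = 0.00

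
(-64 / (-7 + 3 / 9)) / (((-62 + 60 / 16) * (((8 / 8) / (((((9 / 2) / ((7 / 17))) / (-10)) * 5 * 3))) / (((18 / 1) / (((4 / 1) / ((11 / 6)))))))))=181764 / 8155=22.29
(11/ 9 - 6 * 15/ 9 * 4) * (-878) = 306422/ 9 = 34046.89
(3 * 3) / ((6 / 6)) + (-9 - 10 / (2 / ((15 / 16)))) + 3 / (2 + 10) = -71 / 16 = -4.44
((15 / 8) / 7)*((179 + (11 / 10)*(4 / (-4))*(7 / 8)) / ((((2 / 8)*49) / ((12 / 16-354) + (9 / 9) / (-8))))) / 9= -152.85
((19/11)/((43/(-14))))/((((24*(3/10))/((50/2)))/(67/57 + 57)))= -1450750/12771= -113.60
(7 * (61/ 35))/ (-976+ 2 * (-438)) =-0.01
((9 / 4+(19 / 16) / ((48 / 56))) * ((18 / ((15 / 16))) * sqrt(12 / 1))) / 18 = 349 * sqrt(3) / 45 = 13.43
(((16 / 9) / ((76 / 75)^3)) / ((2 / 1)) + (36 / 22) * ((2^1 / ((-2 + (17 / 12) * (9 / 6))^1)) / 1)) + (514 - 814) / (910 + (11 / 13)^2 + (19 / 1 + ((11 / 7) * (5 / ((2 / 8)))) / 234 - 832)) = 3768286956933 / 157207347176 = 23.97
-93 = -93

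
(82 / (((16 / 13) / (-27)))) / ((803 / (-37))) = 532467 / 6424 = 82.89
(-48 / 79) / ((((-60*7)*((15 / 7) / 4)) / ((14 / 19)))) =224 / 112575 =0.00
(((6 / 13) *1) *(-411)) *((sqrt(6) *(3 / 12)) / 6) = -411 *sqrt(6) / 52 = -19.36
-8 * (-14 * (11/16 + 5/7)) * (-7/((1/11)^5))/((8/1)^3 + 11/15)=-2654925735/7691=-345199.03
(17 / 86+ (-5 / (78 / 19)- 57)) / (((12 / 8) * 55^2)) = -7784 / 608751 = -0.01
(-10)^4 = 10000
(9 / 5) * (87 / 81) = 29 / 15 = 1.93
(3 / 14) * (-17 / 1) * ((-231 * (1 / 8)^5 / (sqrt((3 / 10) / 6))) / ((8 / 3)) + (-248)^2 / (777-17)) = -196044 / 665 + 5049 * sqrt(5) / 262144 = -294.76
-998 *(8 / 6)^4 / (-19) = 255488 / 1539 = 166.01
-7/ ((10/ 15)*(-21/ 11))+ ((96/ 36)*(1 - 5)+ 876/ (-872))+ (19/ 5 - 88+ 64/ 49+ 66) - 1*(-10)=-1046713/ 80115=-13.07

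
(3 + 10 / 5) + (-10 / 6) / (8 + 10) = 265 / 54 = 4.91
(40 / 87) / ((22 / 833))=16660 / 957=17.41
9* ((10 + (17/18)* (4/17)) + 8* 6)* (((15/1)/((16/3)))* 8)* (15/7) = 176850/7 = 25264.29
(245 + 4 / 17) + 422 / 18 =41108 / 153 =268.68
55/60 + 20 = 251/12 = 20.92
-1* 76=-76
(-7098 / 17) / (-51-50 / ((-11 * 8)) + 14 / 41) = 46904 / 5627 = 8.34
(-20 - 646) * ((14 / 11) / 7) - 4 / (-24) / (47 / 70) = -187427 / 1551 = -120.84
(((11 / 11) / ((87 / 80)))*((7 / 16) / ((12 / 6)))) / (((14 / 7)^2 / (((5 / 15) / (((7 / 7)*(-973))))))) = -0.00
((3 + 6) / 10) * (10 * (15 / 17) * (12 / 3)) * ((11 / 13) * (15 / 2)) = 44550 / 221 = 201.58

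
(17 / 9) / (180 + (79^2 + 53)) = 17 / 58266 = 0.00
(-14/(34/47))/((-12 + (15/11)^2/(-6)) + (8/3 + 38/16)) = 955416/358819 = 2.66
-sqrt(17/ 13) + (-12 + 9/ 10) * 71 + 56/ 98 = -55127/ 70 - sqrt(221)/ 13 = -788.67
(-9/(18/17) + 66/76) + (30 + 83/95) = 23.24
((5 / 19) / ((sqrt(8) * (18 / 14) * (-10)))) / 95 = -7 * sqrt(2) / 129960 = -0.00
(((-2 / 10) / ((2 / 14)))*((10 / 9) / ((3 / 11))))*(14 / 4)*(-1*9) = 539 / 3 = 179.67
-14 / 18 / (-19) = 7 / 171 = 0.04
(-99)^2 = 9801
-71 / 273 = -0.26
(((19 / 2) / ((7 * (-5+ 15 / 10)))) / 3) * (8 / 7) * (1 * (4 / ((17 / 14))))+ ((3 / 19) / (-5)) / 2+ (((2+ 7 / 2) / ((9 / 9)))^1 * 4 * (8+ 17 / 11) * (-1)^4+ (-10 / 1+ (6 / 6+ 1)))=95673083 / 474810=201.50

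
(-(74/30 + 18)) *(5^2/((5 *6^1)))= -17.06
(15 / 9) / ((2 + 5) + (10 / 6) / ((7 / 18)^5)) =84035 / 9800787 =0.01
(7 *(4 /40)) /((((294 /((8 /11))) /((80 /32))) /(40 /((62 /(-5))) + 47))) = 1357 /7161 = 0.19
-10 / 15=-2 / 3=-0.67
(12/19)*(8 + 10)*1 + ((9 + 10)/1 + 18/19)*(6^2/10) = 7902/95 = 83.18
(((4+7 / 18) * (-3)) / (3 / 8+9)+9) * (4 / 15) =6836 / 3375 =2.03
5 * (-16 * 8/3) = -640/3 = -213.33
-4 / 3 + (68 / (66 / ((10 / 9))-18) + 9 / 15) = 0.91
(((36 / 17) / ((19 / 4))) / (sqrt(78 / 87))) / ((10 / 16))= 576 * sqrt(754) / 20995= 0.75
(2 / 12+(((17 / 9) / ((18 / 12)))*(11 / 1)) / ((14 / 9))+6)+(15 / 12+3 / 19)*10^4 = 3749009 / 266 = 14094.02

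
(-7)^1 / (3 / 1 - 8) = 7 / 5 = 1.40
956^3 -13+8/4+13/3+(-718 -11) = 2621166241/3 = 873722080.33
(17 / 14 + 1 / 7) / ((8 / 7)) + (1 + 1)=51 / 16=3.19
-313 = -313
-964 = -964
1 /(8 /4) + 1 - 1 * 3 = -3 /2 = -1.50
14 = 14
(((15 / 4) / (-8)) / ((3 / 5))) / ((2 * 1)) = -25 / 64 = -0.39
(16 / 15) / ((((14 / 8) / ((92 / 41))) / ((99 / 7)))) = 194304 / 10045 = 19.34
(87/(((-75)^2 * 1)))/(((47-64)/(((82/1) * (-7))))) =16646/31875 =0.52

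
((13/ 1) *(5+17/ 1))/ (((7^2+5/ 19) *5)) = 209/ 180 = 1.16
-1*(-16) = 16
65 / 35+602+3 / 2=8475 / 14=605.36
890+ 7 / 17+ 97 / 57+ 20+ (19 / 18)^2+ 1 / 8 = 191168377 / 209304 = 913.35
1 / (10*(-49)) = -1 / 490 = -0.00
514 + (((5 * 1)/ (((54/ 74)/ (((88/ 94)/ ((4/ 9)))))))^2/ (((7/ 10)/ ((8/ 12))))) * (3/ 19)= 1441929422/ 2644173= 545.32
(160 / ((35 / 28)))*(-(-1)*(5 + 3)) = 1024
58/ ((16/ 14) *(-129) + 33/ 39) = -5278/ 13339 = -0.40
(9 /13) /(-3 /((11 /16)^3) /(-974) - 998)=-5833773 /8409628006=-0.00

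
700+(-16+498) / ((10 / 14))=6874 / 5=1374.80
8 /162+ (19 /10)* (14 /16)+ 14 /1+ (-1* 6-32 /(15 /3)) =3.31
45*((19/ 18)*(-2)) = -95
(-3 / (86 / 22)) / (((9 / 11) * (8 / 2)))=-121 / 516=-0.23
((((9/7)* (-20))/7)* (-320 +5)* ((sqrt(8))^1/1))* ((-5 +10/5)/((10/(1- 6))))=24300* sqrt(2)/7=4909.34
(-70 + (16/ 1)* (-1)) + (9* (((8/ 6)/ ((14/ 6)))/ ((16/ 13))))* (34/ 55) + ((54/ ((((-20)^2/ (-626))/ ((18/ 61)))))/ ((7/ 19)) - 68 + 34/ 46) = -589754514/ 2700775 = -218.36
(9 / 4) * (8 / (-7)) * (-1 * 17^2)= 5202 / 7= 743.14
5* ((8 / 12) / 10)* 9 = 3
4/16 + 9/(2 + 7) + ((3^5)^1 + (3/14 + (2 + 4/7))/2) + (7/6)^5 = 13488481/54432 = 247.80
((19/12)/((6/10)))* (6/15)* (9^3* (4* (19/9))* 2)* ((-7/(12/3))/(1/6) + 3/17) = -2280798/17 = -134164.59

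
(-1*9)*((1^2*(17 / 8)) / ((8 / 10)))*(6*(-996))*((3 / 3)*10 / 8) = 2857275 / 16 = 178579.69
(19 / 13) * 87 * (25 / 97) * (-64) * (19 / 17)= -50251200 / 21437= -2344.13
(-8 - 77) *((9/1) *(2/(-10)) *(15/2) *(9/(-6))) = -6885/4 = -1721.25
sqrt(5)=2.24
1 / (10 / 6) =3 / 5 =0.60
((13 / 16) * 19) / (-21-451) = -247 / 7552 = -0.03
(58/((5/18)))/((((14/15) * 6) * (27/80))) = 2320/21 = 110.48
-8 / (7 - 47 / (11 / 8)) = 88 / 299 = 0.29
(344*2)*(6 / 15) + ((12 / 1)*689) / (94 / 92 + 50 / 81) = 162436072 / 30535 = 5319.67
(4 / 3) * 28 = 112 / 3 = 37.33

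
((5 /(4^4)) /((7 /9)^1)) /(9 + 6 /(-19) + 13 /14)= 0.00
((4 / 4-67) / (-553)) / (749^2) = 66 / 310233553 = 0.00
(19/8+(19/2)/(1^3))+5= 16.88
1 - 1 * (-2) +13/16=61/16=3.81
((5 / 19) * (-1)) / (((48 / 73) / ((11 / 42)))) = -4015 / 38304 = -0.10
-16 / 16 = -1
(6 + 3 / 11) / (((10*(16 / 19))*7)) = 1311 / 12320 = 0.11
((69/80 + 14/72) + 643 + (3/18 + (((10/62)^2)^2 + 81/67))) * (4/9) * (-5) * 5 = -143772362367535/20047793868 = -7171.48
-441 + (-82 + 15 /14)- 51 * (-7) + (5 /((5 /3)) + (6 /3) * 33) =-1343 /14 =-95.93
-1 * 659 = -659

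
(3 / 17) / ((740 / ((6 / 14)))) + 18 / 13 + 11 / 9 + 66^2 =44906814473 / 10303020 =4358.61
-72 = -72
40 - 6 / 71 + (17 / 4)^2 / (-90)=4060441 / 102240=39.71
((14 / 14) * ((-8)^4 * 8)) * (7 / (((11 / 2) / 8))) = 3670016 / 11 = 333637.82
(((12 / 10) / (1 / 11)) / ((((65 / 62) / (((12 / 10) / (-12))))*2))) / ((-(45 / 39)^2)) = 4433 / 9375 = 0.47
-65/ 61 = -1.07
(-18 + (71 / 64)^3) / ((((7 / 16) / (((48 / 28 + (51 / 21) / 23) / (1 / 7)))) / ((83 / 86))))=-106047401239 / 226852864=-467.47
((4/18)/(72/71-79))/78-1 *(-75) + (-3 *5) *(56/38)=1953203086/36926253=52.89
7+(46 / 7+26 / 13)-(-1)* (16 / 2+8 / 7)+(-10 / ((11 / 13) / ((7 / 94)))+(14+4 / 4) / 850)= 14674377 / 615230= 23.85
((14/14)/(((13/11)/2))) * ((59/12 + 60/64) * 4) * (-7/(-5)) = 21637/390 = 55.48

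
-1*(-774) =774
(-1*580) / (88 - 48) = -29 / 2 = -14.50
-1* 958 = -958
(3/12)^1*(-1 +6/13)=-7/52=-0.13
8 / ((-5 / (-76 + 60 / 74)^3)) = 172250846144 / 253265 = 680121.00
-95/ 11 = -8.64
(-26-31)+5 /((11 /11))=-52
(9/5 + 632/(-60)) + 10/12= -79/10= -7.90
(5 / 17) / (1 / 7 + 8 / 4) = 0.14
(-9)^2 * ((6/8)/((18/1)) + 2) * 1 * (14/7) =1323/4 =330.75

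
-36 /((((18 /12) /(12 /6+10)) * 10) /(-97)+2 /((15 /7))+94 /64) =-1676160 /111241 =-15.07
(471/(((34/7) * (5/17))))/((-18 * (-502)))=1099/30120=0.04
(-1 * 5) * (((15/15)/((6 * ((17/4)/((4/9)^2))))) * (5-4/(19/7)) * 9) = -10720/8721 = -1.23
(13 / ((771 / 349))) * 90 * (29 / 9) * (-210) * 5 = -460505500 / 257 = -1791850.19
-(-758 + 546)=212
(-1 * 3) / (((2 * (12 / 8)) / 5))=-5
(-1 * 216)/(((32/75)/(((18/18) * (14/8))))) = -14175/16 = -885.94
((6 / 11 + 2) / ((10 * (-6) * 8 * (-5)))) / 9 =7 / 59400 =0.00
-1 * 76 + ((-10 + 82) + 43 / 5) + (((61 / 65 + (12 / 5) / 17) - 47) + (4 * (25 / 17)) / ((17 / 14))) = -685203 / 18785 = -36.48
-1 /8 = -0.12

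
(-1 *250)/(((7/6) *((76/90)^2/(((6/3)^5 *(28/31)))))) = -97200000/11191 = -8685.55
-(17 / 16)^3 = -4913 / 4096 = -1.20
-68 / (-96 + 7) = 0.76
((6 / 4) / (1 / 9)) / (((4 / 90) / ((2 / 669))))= 0.91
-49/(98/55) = -55/2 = -27.50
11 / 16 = 0.69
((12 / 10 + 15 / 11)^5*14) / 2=390115856907 / 503284375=775.14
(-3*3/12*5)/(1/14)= -105/2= -52.50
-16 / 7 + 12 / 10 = -38 / 35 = -1.09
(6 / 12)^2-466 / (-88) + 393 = 4384 / 11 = 398.55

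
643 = 643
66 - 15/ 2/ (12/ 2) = 259/ 4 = 64.75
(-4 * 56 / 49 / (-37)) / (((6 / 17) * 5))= 0.07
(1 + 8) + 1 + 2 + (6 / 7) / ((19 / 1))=1602 / 133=12.05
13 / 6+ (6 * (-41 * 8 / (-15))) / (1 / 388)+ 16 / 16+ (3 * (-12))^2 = 1566143 / 30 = 52204.77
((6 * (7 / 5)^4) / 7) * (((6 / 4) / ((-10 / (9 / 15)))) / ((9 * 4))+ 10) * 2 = 4114971 / 62500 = 65.84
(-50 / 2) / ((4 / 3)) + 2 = -67 / 4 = -16.75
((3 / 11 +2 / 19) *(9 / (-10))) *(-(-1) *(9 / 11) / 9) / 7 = -711 / 160930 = -0.00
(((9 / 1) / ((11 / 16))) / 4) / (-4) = -9 / 11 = -0.82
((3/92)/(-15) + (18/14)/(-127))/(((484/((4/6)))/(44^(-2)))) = -5029/574779891840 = -0.00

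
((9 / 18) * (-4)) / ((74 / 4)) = -4 / 37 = -0.11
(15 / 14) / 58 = 15 / 812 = 0.02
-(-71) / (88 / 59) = 4189 / 88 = 47.60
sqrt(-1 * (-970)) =31.14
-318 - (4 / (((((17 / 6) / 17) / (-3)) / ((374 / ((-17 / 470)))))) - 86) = -744712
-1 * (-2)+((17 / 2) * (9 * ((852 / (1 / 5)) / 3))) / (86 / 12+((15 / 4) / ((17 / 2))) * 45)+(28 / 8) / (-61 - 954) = 803717781 / 199810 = 4022.41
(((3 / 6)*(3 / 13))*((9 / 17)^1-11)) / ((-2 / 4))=2.42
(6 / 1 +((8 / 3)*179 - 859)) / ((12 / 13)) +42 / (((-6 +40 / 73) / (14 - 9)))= -3191489 / 7164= -445.49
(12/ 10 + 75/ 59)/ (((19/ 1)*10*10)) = 729/ 560500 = 0.00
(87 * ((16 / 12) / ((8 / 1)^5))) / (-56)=-29 / 458752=-0.00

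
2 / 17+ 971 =16509 / 17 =971.12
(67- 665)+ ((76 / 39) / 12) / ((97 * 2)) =-13573385 / 22698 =-598.00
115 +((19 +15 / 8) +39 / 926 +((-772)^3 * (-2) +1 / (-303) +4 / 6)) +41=344250303864353 / 374104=920199473.58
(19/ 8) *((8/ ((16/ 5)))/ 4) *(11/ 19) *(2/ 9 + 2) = 275/ 144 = 1.91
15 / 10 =1.50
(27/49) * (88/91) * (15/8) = 4455/4459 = 1.00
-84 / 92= -21 / 23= -0.91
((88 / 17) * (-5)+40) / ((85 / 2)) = 96 / 289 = 0.33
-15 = -15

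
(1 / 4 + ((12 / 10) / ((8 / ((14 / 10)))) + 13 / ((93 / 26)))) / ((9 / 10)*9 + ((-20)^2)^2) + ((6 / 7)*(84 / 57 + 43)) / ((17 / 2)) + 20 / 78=4.74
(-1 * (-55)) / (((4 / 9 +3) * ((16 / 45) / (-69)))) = -1536975 / 496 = -3098.74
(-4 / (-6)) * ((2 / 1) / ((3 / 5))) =20 / 9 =2.22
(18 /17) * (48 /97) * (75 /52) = 0.76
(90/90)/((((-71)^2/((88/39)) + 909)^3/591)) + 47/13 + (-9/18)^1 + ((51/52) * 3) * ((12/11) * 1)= 12759435090228617237/2017246227100206102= 6.33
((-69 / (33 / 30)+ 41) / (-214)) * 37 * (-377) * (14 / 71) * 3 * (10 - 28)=1260180558 / 83567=15079.88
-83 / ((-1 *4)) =83 / 4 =20.75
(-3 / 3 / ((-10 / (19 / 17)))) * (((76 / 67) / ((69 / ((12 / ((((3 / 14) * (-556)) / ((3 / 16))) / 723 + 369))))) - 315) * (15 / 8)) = -51548304355947 / 780905744272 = -66.01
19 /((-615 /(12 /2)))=-38 /205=-0.19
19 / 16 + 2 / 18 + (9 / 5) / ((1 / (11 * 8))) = 114983 / 720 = 159.70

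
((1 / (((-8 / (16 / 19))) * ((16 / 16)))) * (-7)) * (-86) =-63.37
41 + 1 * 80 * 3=281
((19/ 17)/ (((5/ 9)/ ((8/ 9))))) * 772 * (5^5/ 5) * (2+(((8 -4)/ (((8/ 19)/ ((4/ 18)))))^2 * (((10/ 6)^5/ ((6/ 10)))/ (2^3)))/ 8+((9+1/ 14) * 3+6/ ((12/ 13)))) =451164016390625/ 14053662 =32102950.56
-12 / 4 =-3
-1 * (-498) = 498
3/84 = 0.04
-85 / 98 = -0.87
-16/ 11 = -1.45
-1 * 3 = -3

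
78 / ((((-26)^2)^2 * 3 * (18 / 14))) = 7 / 158184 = 0.00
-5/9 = -0.56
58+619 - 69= 608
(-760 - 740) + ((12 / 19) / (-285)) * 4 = -2707516 / 1805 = -1500.01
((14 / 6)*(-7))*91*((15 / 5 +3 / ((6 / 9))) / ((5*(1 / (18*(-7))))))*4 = 1123668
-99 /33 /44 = -3 /44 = -0.07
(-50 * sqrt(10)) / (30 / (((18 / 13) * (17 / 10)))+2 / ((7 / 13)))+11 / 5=11 / 5 -8925 * sqrt(10) / 2938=-7.41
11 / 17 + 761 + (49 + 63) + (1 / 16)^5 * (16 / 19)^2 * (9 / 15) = 109804994611 / 125685760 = 873.65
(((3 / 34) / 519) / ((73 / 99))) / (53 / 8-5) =396 / 2791009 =0.00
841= 841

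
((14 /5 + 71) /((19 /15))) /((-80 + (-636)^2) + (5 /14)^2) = 216972 /1506045659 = 0.00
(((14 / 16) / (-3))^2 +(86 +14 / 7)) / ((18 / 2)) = 50737 / 5184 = 9.79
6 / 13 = 0.46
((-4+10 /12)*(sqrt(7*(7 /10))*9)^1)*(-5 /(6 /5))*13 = 8645*sqrt(10) /8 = 3417.24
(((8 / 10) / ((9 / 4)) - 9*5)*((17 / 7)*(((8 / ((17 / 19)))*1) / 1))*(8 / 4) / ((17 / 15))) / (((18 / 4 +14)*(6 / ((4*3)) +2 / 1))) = -36.99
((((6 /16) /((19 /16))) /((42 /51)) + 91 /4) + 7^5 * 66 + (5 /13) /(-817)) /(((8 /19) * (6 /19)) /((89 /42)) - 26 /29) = -16177381904719031 /12159882280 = -1330389.68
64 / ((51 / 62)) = 3968 / 51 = 77.80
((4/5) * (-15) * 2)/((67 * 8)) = -3/67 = -0.04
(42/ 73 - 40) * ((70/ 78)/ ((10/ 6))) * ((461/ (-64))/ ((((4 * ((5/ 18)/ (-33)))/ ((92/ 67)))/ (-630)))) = 1998409999509/ 508664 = 3928742.74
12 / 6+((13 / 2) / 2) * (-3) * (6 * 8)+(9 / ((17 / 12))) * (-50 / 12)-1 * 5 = -8457 / 17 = -497.47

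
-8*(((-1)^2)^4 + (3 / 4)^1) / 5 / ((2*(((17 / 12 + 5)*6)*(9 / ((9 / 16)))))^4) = -1 / 822782033920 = -0.00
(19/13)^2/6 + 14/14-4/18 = 3449/3042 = 1.13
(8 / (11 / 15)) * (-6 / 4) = -180 / 11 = -16.36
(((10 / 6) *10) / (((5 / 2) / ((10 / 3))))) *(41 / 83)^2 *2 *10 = 6724000 / 62001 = 108.45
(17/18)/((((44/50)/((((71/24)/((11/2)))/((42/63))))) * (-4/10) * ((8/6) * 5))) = -30175/92928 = -0.32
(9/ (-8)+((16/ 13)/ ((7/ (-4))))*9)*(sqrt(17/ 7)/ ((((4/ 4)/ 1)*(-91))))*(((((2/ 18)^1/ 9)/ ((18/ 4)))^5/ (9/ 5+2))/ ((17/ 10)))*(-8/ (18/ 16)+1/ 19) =-951400*sqrt(119)/ 478721749193457467607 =-0.00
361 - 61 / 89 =32068 / 89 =360.31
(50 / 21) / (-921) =-50 / 19341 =-0.00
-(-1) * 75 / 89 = 75 / 89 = 0.84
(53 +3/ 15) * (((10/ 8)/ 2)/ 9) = 133/ 36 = 3.69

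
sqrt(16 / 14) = 2*sqrt(14) / 7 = 1.07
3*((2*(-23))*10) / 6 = -230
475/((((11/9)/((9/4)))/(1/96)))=12825/1408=9.11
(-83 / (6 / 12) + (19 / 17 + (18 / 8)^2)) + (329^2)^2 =11716113921.18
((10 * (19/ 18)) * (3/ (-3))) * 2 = -190/ 9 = -21.11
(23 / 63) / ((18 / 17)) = 391 / 1134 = 0.34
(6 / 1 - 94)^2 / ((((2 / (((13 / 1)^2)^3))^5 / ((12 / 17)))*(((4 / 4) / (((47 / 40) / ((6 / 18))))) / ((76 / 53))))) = 10191542014199070100943990062988739969492 / 4505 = 2262273477069715893661263000000000000.00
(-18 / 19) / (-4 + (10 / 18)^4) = 118098 / 486761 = 0.24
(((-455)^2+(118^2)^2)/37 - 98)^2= 37667502489380625/1369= 27514611022191.84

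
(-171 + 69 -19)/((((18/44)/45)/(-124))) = 1650440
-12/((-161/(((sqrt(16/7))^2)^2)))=3072/7889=0.39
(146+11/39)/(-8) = -5705/312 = -18.29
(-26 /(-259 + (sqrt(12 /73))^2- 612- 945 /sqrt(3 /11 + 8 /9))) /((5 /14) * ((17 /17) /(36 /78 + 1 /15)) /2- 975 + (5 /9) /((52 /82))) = -0.00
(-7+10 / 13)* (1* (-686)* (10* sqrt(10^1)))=555660* sqrt(10) / 13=135165.48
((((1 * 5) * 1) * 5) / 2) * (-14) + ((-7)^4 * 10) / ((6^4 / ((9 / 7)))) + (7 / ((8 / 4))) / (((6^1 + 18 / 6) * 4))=-151.08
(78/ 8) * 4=39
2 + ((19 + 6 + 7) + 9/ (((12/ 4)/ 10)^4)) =10306/ 9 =1145.11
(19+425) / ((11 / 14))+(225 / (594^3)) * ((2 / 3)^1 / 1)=19739057209 / 34930764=565.09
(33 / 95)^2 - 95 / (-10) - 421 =-7425397 / 18050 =-411.38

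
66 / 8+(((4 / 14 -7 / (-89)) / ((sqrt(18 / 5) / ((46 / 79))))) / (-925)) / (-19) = 5221 * sqrt(10) / 2594966325+33 / 4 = 8.25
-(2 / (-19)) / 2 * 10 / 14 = 5 / 133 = 0.04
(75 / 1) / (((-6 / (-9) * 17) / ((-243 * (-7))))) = 382725 / 34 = 11256.62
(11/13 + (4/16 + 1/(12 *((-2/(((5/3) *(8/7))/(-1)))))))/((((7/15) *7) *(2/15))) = 2.70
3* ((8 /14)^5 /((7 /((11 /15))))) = 11264 /588245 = 0.02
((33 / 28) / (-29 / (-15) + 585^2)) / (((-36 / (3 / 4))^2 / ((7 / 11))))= 0.00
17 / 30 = 0.57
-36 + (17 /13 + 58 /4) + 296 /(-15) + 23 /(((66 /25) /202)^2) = 19057466477 /141570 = 134615.15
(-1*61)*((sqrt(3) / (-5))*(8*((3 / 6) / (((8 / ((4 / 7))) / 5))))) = 122*sqrt(3) / 7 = 30.19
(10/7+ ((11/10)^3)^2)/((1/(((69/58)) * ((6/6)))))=1545663963/406000000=3.81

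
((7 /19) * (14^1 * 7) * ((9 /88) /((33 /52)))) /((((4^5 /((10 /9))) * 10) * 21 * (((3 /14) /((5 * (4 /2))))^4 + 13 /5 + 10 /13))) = 12426675625 /1392604366062492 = 0.00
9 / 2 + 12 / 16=5.25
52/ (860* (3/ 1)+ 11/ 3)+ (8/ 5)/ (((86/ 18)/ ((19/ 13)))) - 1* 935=-20244842687/ 21664045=-934.49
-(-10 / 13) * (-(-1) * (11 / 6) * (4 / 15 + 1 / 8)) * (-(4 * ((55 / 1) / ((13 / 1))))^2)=-3127850 / 19773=-158.19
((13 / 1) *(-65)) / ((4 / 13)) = -10985 / 4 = -2746.25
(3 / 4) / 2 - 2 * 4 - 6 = -109 / 8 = -13.62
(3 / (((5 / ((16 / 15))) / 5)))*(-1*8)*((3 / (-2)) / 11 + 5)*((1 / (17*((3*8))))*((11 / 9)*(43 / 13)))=-36808 / 29835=-1.23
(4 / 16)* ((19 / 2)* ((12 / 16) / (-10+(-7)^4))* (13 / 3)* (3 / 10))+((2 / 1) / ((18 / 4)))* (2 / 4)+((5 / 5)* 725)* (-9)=-14976711697 / 2295360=-6524.78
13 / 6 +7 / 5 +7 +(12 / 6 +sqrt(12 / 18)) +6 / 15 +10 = sqrt(6) / 3 +689 / 30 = 23.78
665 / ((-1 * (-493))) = 665 / 493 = 1.35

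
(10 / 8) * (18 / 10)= 9 / 4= 2.25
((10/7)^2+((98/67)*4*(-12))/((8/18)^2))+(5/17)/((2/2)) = -19706747/55811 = -353.10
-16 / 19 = -0.84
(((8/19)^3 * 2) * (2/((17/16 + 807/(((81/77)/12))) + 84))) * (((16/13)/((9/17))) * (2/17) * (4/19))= 4194304/2266601867413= 0.00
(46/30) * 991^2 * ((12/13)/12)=22587863/195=115835.19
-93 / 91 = -1.02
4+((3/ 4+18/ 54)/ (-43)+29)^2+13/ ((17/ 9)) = 3849308177/ 4526352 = 850.42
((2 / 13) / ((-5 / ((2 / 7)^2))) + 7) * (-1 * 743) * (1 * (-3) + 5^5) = -7385421486 / 455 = -16231695.57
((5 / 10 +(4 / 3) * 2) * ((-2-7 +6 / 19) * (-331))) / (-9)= -18205 / 18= -1011.39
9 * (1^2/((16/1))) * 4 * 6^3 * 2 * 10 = 9720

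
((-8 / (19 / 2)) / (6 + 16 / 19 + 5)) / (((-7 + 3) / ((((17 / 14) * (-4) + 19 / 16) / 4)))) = -137 / 8400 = -0.02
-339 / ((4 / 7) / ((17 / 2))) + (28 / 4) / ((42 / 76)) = -5029.96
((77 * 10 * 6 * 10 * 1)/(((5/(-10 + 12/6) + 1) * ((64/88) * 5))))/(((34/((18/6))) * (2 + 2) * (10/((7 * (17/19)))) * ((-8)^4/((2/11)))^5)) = 147/1822264495625159573504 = 0.00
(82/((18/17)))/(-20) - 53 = -10237/180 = -56.87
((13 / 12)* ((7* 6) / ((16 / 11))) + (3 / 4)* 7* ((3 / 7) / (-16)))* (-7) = -13951 / 64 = -217.98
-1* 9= -9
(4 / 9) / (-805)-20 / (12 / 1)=-1.67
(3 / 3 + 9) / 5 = 2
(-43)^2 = 1849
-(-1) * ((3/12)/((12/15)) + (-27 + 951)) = 14789/16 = 924.31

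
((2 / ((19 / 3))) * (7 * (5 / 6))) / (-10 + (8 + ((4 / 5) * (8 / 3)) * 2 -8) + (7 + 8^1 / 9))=1575 / 1843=0.85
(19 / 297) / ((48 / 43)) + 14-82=-67.94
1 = 1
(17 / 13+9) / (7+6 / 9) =402 / 299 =1.34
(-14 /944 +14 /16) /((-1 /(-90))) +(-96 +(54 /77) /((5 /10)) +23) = 52861 /9086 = 5.82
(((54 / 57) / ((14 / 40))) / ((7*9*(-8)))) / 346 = -0.00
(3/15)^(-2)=25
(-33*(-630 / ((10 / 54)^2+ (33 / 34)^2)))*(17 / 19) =297843943320 / 15632839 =19052.45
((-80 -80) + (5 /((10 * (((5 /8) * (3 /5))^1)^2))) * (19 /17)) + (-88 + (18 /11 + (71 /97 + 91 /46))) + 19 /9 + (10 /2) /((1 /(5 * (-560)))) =-14237.57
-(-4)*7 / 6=14 / 3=4.67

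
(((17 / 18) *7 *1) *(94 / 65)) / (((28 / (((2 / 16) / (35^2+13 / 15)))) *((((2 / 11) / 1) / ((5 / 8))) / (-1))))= -43945 / 367171584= -0.00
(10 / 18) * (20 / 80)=5 / 36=0.14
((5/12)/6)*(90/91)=25/364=0.07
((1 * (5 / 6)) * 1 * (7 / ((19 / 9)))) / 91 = 15 / 494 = 0.03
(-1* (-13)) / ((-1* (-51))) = 0.25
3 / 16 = 0.19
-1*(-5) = 5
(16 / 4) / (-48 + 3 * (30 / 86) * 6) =-86 / 897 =-0.10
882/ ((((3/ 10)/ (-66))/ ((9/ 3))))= -582120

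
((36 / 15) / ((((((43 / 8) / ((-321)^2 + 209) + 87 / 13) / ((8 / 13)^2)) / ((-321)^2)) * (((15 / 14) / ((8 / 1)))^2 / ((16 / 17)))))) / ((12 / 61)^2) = 904010074447413248 / 47644876617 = 18973919.94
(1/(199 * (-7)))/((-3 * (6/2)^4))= 1/338499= 0.00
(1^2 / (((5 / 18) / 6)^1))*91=9828 / 5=1965.60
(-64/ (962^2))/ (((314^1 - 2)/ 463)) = -926/ 9023079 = -0.00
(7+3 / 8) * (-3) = -177 / 8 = -22.12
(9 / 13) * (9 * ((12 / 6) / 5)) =162 / 65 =2.49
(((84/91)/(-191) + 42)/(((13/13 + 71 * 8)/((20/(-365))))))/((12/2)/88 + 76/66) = -55056672/16604955731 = -0.00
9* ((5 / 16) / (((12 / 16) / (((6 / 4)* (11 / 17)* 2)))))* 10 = 2475 / 34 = 72.79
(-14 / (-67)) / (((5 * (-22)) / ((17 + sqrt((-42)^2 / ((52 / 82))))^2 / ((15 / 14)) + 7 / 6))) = -2609103 / 479050 - 23324 * sqrt(1066) / 239525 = -8.63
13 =13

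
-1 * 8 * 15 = -120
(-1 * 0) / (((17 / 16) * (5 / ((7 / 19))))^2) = 0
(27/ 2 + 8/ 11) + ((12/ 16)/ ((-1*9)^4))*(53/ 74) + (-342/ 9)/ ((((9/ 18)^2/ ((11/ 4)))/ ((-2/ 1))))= 6054360163/ 7120872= 850.23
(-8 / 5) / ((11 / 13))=-104 / 55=-1.89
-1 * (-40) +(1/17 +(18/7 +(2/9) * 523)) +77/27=519556/3213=161.70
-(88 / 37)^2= -7744 / 1369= -5.66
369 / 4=92.25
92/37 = 2.49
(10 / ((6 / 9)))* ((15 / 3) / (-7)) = -75 / 7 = -10.71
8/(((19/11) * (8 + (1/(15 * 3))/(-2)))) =7920/13661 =0.58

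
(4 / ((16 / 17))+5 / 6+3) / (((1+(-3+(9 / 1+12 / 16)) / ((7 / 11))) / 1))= 679 / 975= 0.70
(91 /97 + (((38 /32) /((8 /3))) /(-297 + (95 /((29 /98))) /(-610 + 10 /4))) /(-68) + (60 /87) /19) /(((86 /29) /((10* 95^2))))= 2257378551637649375 /76118784758272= 29656.00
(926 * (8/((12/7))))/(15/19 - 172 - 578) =-246316/42705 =-5.77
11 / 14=0.79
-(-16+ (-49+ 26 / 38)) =1222 / 19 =64.32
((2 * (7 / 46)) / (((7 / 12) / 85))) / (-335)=-204 / 1541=-0.13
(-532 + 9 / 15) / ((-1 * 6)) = 2657 / 30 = 88.57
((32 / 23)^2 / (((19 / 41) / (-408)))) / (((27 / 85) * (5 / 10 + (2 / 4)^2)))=-1941340160 / 271377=-7153.67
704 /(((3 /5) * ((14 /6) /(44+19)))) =31680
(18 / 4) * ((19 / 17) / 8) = 171 / 272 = 0.63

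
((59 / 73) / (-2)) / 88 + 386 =4959269 / 12848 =386.00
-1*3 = -3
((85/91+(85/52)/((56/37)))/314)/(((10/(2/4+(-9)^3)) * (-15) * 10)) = 569687/182873600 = 0.00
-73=-73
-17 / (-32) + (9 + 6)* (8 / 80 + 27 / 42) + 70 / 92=64065 / 5152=12.43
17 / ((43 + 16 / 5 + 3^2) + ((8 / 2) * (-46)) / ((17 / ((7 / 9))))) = 13005 / 35788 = 0.36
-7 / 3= -2.33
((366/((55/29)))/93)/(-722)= -1769/615505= -0.00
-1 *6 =-6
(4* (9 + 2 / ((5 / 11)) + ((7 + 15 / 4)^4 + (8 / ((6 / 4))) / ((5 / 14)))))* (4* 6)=10278163 / 8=1284770.38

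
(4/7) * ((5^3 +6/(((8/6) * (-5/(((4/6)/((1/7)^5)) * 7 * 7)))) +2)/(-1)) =9879976/35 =282285.03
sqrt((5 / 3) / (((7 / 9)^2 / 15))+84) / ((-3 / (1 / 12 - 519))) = 6227 * sqrt(6141) / 252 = 1936.41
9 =9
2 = 2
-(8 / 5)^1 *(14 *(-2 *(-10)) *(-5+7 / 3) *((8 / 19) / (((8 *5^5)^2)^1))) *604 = 270592 / 556640625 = 0.00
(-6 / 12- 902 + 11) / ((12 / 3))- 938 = -9287 / 8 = -1160.88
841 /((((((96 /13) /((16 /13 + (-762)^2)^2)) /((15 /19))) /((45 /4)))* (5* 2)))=134771157382993605 /3952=34102013507842.51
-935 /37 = -25.27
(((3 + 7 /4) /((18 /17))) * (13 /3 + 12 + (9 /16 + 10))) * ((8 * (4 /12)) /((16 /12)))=416993 /1728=241.32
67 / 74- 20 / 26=131 / 962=0.14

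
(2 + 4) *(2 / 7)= 12 / 7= 1.71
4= 4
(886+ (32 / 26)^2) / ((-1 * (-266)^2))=-74995 / 5978882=-0.01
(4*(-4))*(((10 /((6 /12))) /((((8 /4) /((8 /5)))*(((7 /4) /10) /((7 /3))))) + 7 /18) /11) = -30776 /99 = -310.87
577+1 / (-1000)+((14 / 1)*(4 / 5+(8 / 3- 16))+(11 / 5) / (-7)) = 401.22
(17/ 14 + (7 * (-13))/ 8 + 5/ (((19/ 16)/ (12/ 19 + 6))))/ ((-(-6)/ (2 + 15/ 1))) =6104207/ 121296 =50.32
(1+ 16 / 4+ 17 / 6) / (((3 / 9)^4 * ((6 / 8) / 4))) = 3384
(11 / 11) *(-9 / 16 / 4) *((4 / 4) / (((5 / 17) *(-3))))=51 / 320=0.16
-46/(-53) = 46/53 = 0.87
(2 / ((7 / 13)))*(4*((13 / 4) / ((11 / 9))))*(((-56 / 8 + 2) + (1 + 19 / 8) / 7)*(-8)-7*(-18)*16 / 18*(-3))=-6385158 / 539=-11846.30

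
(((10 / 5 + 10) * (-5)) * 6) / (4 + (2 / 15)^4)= -4556250 / 50629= -89.99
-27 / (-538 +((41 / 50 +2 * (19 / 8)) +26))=300 / 5627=0.05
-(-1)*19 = 19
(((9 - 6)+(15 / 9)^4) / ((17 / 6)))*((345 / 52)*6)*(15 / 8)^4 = 421115625 / 226304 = 1860.84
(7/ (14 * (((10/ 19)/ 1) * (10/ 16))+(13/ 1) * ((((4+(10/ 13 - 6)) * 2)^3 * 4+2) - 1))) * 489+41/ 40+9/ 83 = -10932971779/ 3232136200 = -3.38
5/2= 2.50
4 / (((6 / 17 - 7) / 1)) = -68 / 113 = -0.60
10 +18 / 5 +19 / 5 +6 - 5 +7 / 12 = 1139 / 60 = 18.98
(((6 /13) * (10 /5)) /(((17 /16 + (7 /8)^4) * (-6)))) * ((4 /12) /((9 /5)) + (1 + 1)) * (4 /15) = -1933312 /35554545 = -0.05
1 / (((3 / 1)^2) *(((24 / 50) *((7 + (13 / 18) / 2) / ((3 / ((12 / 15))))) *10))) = 5 / 424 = 0.01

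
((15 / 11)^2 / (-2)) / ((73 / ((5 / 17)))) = -1125 / 300322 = -0.00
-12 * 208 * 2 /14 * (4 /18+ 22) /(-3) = 2641.27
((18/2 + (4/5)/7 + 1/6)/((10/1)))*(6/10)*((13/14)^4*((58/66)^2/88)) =46814592149/12885187392000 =0.00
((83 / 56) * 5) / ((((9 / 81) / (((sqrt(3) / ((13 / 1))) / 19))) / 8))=3735 * sqrt(3) / 1729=3.74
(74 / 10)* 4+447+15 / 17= 40586 / 85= 477.48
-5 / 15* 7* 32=-224 / 3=-74.67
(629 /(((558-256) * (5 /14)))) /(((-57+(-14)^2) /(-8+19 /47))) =-1571871 /4932415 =-0.32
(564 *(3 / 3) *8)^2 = 20358144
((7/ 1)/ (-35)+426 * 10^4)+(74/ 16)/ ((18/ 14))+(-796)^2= 1761702983/ 360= 4893619.40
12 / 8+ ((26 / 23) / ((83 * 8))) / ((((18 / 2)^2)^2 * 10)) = 751496953 / 500997960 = 1.50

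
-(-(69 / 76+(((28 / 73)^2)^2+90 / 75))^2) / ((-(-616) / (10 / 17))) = 528106152667119623041 / 121949411188625946390080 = 0.00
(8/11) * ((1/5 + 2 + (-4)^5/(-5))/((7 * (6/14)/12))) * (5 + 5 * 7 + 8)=317952/11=28904.73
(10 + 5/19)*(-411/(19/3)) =-240435/361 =-666.02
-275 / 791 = -0.35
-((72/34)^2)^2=-1679616/83521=-20.11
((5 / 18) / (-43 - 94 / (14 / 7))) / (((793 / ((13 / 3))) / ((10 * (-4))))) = 10 / 14823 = 0.00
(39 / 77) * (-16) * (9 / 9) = -624 / 77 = -8.10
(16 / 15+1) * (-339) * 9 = -31527 / 5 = -6305.40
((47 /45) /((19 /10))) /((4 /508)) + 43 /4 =55105 /684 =80.56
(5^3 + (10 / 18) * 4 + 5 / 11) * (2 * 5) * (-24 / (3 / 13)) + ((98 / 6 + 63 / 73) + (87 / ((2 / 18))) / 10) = -9589386479 / 72270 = -132688.34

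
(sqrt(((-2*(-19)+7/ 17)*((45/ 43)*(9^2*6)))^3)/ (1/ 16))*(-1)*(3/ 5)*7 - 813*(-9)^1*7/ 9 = 5691 - 25911645984*sqrt(14320290)/ 534361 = -183494345.12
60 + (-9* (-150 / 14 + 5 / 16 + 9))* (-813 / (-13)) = 1236129 / 1456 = 848.99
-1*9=-9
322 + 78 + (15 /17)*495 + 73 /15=214616 /255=841.63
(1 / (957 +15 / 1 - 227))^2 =1 / 555025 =0.00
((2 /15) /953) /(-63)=-0.00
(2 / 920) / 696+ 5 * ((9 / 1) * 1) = 14407201 / 320160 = 45.00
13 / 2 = 6.50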